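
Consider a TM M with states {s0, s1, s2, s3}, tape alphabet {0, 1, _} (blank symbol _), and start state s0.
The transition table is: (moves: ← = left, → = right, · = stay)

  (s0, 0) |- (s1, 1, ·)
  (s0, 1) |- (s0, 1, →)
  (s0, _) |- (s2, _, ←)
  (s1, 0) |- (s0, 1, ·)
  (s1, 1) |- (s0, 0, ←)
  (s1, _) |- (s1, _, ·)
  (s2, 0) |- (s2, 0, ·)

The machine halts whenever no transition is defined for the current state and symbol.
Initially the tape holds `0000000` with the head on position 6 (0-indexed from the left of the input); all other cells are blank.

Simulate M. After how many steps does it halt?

s0 | __000000[0]   read 0 → write 1, move ·, go to s1
s1 | __000000[1]   read 1 → write 0, move ←, go to s0
s0 | __00000[0]0   read 0 → write 1, move ·, go to s1
s1 | __00000[1]0   read 1 → write 0, move ←, go to s0
s0 | __0000[0]00   read 0 → write 1, move ·, go to s1
s1 | __0000[1]00   read 1 → write 0, move ←, go to s0
s0 | __000[0]000   read 0 → write 1, move ·, go to s1
s1 | __000[1]000   read 1 → write 0, move ←, go to s0
s0 | __00[0]0000   read 0 → write 1, move ·, go to s1
s1 | __00[1]0000   read 1 → write 0, move ←, go to s0
s0 | __0[0]00000   read 0 → write 1, move ·, go to s1
s1 | __0[1]00000   read 1 → write 0, move ←, go to s0
s0 | __[0]000000   read 0 → write 1, move ·, go to s1
s1 | __[1]000000   read 1 → write 0, move ←, go to s0
s0 | _[_]0000000   read _ → write _, move ←, go to s2
s2 | [_]_0000000
M halts after 15 transitions.

15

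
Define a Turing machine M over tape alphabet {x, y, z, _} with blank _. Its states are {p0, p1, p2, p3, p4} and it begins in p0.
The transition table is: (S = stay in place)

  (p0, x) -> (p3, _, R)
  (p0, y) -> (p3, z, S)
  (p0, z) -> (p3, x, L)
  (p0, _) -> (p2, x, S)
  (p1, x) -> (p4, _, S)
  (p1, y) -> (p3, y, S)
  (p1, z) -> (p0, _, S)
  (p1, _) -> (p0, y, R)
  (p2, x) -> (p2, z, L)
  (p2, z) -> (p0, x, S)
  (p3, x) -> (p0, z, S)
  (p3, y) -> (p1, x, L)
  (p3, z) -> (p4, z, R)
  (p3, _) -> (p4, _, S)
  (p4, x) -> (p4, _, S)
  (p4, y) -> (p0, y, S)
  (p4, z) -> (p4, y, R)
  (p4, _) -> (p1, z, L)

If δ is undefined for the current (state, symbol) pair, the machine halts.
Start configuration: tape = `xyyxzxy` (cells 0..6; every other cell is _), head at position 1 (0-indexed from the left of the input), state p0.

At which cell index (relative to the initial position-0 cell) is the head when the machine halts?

1

state=p0 head=1 tape=x[y]yxzxy   (p0,y)→(p3,z,S)
state=p3 head=1 tape=x[z]yxzxy   (p3,z)→(p4,z,R)
state=p4 head=2 tape=xz[y]xzxy   (p4,y)→(p0,y,S)
state=p0 head=2 tape=xz[y]xzxy   (p0,y)→(p3,z,S)
state=p3 head=2 tape=xz[z]xzxy   (p3,z)→(p4,z,R)
state=p4 head=3 tape=xzz[x]zxy   (p4,x)→(p4,_,S)
state=p4 head=3 tape=xzz[_]zxy   (p4,_)→(p1,z,L)
state=p1 head=2 tape=xz[z]zzxy   (p1,z)→(p0,_,S)
state=p0 head=2 tape=xz[_]zzxy   (p0,_)→(p2,x,S)
state=p2 head=2 tape=xz[x]zzxy   (p2,x)→(p2,z,L)
state=p2 head=1 tape=x[z]zzzxy   (p2,z)→(p0,x,S)
state=p0 head=1 tape=x[x]zzzxy   (p0,x)→(p3,_,R)
state=p3 head=2 tape=x_[z]zzxy   (p3,z)→(p4,z,R)
state=p4 head=3 tape=x_z[z]zxy   (p4,z)→(p4,y,R)
state=p4 head=4 tape=x_zy[z]xy   (p4,z)→(p4,y,R)
state=p4 head=5 tape=x_zyy[x]y   (p4,x)→(p4,_,S)
state=p4 head=5 tape=x_zyy[_]y   (p4,_)→(p1,z,L)
state=p1 head=4 tape=x_zy[y]zy   (p1,y)→(p3,y,S)
state=p3 head=4 tape=x_zy[y]zy   (p3,y)→(p1,x,L)
state=p1 head=3 tape=x_z[y]xzy   (p1,y)→(p3,y,S)
state=p3 head=3 tape=x_z[y]xzy   (p3,y)→(p1,x,L)
state=p1 head=2 tape=x_[z]xxzy   (p1,z)→(p0,_,S)
state=p0 head=2 tape=x_[_]xxzy   (p0,_)→(p2,x,S)
state=p2 head=2 tape=x_[x]xxzy   (p2,x)→(p2,z,L)
state=p2 head=1 tape=x[_]zxxzy
At halt the head is at cell 1.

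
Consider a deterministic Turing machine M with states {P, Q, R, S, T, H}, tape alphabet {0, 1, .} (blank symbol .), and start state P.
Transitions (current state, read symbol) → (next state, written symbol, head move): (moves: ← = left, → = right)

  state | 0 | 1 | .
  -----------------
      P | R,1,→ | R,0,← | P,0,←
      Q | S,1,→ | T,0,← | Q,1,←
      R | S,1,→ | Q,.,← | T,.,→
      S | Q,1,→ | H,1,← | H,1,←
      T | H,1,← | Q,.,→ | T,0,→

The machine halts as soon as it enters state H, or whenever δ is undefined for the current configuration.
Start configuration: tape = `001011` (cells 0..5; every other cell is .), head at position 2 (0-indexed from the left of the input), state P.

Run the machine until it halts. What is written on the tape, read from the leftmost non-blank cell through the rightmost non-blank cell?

011111

P | 00[1]011   read 1 → write 0, move ←, go to R
R | 0[0]0011   read 0 → write 1, move →, go to S
S | 01[0]011   read 0 → write 1, move →, go to Q
Q | 011[0]11   read 0 → write 1, move →, go to S
S | 0111[1]1   read 1 → write 1, move ←, go to H
H | 011[1]11
The non-blank tape span at halt is 011111.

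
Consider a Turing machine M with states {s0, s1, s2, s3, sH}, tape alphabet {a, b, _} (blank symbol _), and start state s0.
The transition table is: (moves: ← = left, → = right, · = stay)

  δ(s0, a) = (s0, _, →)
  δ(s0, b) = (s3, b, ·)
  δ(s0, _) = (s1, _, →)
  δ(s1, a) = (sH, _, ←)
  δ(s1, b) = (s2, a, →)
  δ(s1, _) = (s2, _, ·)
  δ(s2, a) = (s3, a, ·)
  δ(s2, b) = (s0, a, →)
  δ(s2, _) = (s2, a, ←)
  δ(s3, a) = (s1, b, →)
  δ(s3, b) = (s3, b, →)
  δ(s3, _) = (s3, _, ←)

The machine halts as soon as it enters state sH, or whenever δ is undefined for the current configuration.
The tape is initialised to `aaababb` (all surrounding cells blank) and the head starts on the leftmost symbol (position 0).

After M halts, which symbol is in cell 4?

b

state=s0 head=0 tape=[a]aababb__   (s0,a)→(s0,_,→)
state=s0 head=1 tape=_[a]ababb__   (s0,a)→(s0,_,→)
state=s0 head=2 tape=__[a]babb__   (s0,a)→(s0,_,→)
state=s0 head=3 tape=___[b]abb__   (s0,b)→(s3,b,·)
state=s3 head=3 tape=___[b]abb__   (s3,b)→(s3,b,→)
state=s3 head=4 tape=___b[a]bb__   (s3,a)→(s1,b,→)
state=s1 head=5 tape=___bb[b]b__   (s1,b)→(s2,a,→)
state=s2 head=6 tape=___bba[b]__   (s2,b)→(s0,a,→)
state=s0 head=7 tape=___bbaa[_]_   (s0,_)→(s1,_,→)
state=s1 head=8 tape=___bbaa_[_]   (s1,_)→(s2,_,·)
state=s2 head=8 tape=___bbaa_[_]   (s2,_)→(s2,a,←)
state=s2 head=7 tape=___bbaa[_]a   (s2,_)→(s2,a,←)
state=s2 head=6 tape=___bba[a]aa   (s2,a)→(s3,a,·)
state=s3 head=6 tape=___bba[a]aa   (s3,a)→(s1,b,→)
state=s1 head=7 tape=___bbab[a]a   (s1,a)→(sH,_,←)
state=sH head=6 tape=___bba[b]_a
Cell 4 holds b when M halts.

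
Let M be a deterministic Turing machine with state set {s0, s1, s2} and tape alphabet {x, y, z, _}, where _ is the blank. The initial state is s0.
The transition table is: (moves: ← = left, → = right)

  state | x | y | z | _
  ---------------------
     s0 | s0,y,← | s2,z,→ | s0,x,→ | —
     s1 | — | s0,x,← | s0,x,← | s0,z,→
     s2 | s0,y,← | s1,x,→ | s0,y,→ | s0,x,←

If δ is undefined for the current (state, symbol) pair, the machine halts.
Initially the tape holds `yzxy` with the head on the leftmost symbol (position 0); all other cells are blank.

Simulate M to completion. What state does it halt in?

s0

s0 | [y]zxy___   read y → write z, move →, go to s2
s2 | z[z]xy___   read z → write y, move →, go to s0
s0 | zy[x]y___   read x → write y, move ←, go to s0
s0 | z[y]yy___   read y → write z, move →, go to s2
s2 | zz[y]y___   read y → write x, move →, go to s1
s1 | zzx[y]___   read y → write x, move ←, go to s0
s0 | zz[x]x___   read x → write y, move ←, go to s0
s0 | z[z]yx___   read z → write x, move →, go to s0
s0 | zx[y]x___   read y → write z, move →, go to s2
s2 | zxz[x]___   read x → write y, move ←, go to s0
s0 | zx[z]y___   read z → write x, move →, go to s0
s0 | zxx[y]___   read y → write z, move →, go to s2
s2 | zxxz[_]__   read _ → write x, move ←, go to s0
s0 | zxx[z]x__   read z → write x, move →, go to s0
s0 | zxxx[x]__   read x → write y, move ←, go to s0
s0 | zxx[x]y__   read x → write y, move ←, go to s0
s0 | zx[x]yy__   read x → write y, move ←, go to s0
s0 | z[x]yyy__   read x → write y, move ←, go to s0
s0 | [z]yyyy__   read z → write x, move →, go to s0
s0 | x[y]yyy__   read y → write z, move →, go to s2
s2 | xz[y]yy__   read y → write x, move →, go to s1
s1 | xzx[y]y__   read y → write x, move ←, go to s0
s0 | xz[x]xy__   read x → write y, move ←, go to s0
s0 | x[z]yxy__   read z → write x, move →, go to s0
s0 | xx[y]xy__   read y → write z, move →, go to s2
s2 | xxz[x]y__   read x → write y, move ←, go to s0
s0 | xx[z]yy__   read z → write x, move →, go to s0
s0 | xxx[y]y__   read y → write z, move →, go to s2
s2 | xxxz[y]__   read y → write x, move →, go to s1
s1 | xxxzx[_]_   read _ → write z, move →, go to s0
s0 | xxxzxz[_]
No transition is defined for (s0, _); M halts in state s0.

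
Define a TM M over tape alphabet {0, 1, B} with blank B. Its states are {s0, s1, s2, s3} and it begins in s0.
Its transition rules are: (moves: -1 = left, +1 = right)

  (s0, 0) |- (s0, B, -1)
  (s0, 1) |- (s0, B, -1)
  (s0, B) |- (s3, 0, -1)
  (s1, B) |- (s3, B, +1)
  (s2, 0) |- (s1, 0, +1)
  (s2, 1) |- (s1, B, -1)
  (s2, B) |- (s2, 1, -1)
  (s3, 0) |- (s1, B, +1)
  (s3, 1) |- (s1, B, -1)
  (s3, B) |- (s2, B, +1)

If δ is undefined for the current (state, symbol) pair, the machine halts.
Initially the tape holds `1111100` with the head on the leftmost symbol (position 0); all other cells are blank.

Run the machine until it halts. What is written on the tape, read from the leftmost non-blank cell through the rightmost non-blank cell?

state=s0 head=0 tape=BB[1]111100   (s0,1)→(s0,B,-1)
state=s0 head=-1 tape=B[B]B111100   (s0,B)→(s3,0,-1)
state=s3 head=-2 tape=[B]0B111100   (s3,B)→(s2,B,+1)
state=s2 head=-1 tape=B[0]B111100   (s2,0)→(s1,0,+1)
state=s1 head=0 tape=B0[B]111100   (s1,B)→(s3,B,+1)
state=s3 head=1 tape=B0B[1]11100   (s3,1)→(s1,B,-1)
state=s1 head=0 tape=B0[B]B11100   (s1,B)→(s3,B,+1)
state=s3 head=1 tape=B0B[B]11100   (s3,B)→(s2,B,+1)
state=s2 head=2 tape=B0BB[1]1100   (s2,1)→(s1,B,-1)
state=s1 head=1 tape=B0B[B]B1100   (s1,B)→(s3,B,+1)
state=s3 head=2 tape=B0BB[B]1100   (s3,B)→(s2,B,+1)
state=s2 head=3 tape=B0BBB[1]100   (s2,1)→(s1,B,-1)
state=s1 head=2 tape=B0BB[B]B100   (s1,B)→(s3,B,+1)
state=s3 head=3 tape=B0BBB[B]100   (s3,B)→(s2,B,+1)
state=s2 head=4 tape=B0BBBB[1]00   (s2,1)→(s1,B,-1)
state=s1 head=3 tape=B0BBB[B]B00   (s1,B)→(s3,B,+1)
state=s3 head=4 tape=B0BBBB[B]00   (s3,B)→(s2,B,+1)
state=s2 head=5 tape=B0BBBBB[0]0   (s2,0)→(s1,0,+1)
state=s1 head=6 tape=B0BBBBB0[0]
The non-blank tape span at halt is 0BBBBB00.

0BBBBB00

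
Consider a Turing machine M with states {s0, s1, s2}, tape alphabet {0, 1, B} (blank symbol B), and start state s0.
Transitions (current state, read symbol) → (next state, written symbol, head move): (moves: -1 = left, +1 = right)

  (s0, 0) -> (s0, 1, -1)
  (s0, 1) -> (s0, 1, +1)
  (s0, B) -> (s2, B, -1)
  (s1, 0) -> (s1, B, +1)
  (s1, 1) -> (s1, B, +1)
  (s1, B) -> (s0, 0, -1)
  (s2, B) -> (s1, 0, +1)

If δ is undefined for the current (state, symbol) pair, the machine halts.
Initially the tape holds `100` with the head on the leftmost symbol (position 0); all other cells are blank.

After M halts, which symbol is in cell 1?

state=s0 head=0 tape=[1]00B   (s0,1)→(s0,1,+1)
state=s0 head=1 tape=1[0]0B   (s0,0)→(s0,1,-1)
state=s0 head=0 tape=[1]10B   (s0,1)→(s0,1,+1)
state=s0 head=1 tape=1[1]0B   (s0,1)→(s0,1,+1)
state=s0 head=2 tape=11[0]B   (s0,0)→(s0,1,-1)
state=s0 head=1 tape=1[1]1B   (s0,1)→(s0,1,+1)
state=s0 head=2 tape=11[1]B   (s0,1)→(s0,1,+1)
state=s0 head=3 tape=111[B]   (s0,B)→(s2,B,-1)
state=s2 head=2 tape=11[1]B
Cell 1 holds 1 when M halts.

1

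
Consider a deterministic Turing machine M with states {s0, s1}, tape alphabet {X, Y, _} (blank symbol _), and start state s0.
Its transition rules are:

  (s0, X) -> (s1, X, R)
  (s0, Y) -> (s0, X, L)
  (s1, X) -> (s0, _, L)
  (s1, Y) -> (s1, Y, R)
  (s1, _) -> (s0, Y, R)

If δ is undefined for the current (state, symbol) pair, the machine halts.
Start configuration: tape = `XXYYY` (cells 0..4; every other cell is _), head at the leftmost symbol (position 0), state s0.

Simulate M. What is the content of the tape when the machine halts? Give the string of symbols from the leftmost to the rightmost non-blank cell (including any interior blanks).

s0 | [X]XYYY__   read X → write X, move R, go to s1
s1 | X[X]YYY__   read X → write _, move L, go to s0
s0 | [X]_YYY__   read X → write X, move R, go to s1
s1 | X[_]YYY__   read _ → write Y, move R, go to s0
s0 | XY[Y]YY__   read Y → write X, move L, go to s0
s0 | X[Y]XYY__   read Y → write X, move L, go to s0
s0 | [X]XXYY__   read X → write X, move R, go to s1
s1 | X[X]XYY__   read X → write _, move L, go to s0
s0 | [X]_XYY__   read X → write X, move R, go to s1
s1 | X[_]XYY__   read _ → write Y, move R, go to s0
s0 | XY[X]YY__   read X → write X, move R, go to s1
s1 | XYX[Y]Y__   read Y → write Y, move R, go to s1
s1 | XYXY[Y]__   read Y → write Y, move R, go to s1
s1 | XYXYY[_]_   read _ → write Y, move R, go to s0
s0 | XYXYYY[_]
The non-blank tape span at halt is XYXYYY.

XYXYYY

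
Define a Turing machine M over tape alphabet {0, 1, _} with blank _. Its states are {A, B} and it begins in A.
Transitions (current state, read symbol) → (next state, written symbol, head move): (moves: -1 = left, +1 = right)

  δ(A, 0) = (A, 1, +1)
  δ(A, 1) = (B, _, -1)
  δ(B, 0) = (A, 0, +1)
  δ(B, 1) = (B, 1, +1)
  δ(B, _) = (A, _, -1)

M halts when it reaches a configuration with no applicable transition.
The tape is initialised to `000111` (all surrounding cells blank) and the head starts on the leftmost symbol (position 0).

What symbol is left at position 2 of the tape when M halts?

state=A head=0 tape=__[0]00111   (A,0)→(A,1,+1)
state=A head=1 tape=__1[0]0111   (A,0)→(A,1,+1)
state=A head=2 tape=__11[0]111   (A,0)→(A,1,+1)
state=A head=3 tape=__111[1]11   (A,1)→(B,_,-1)
state=B head=2 tape=__11[1]_11   (B,1)→(B,1,+1)
state=B head=3 tape=__111[_]11   (B,_)→(A,_,-1)
state=A head=2 tape=__11[1]_11   (A,1)→(B,_,-1)
state=B head=1 tape=__1[1]__11   (B,1)→(B,1,+1)
state=B head=2 tape=__11[_]_11   (B,_)→(A,_,-1)
state=A head=1 tape=__1[1]__11   (A,1)→(B,_,-1)
state=B head=0 tape=__[1]___11   (B,1)→(B,1,+1)
state=B head=1 tape=__1[_]__11   (B,_)→(A,_,-1)
state=A head=0 tape=__[1]___11   (A,1)→(B,_,-1)
state=B head=-1 tape=_[_]____11   (B,_)→(A,_,-1)
state=A head=-2 tape=[_]_____11
Cell 2 holds _ when M halts.

_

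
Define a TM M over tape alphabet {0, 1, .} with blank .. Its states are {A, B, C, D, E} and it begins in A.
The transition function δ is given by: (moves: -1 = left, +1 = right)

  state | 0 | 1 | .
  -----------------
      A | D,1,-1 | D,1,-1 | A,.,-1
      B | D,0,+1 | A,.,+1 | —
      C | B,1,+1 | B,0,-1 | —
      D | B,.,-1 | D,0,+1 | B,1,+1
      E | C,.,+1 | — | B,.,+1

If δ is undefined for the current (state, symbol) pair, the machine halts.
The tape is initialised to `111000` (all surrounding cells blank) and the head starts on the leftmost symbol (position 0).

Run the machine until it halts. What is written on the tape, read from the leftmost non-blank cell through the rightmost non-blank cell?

A | .[1]11000.   read 1 → write 1, move -1, go to D
D | [.]111000.   read . → write 1, move +1, go to B
B | 1[1]11000.   read 1 → write ., move +1, go to A
A | 1.[1]1000.   read 1 → write 1, move -1, go to D
D | 1[.]11000.   read . → write 1, move +1, go to B
B | 11[1]1000.   read 1 → write ., move +1, go to A
A | 11.[1]000.   read 1 → write 1, move -1, go to D
D | 11[.]1000.   read . → write 1, move +1, go to B
B | 111[1]000.   read 1 → write ., move +1, go to A
A | 111.[0]00.   read 0 → write 1, move -1, go to D
D | 111[.]100.   read . → write 1, move +1, go to B
B | 1111[1]00.   read 1 → write ., move +1, go to A
A | 1111.[0]0.   read 0 → write 1, move -1, go to D
D | 1111[.]10.   read . → write 1, move +1, go to B
B | 11111[1]0.   read 1 → write ., move +1, go to A
A | 11111.[0].   read 0 → write 1, move -1, go to D
D | 11111[.]1.   read . → write 1, move +1, go to B
B | 111111[1].   read 1 → write ., move +1, go to A
A | 111111.[.]   read . → write ., move -1, go to A
A | 111111[.].   read . → write ., move -1, go to A
A | 11111[1]..   read 1 → write 1, move -1, go to D
D | 1111[1]1..   read 1 → write 0, move +1, go to D
D | 11110[1]..   read 1 → write 0, move +1, go to D
D | 111100[.].   read . → write 1, move +1, go to B
B | 1111001[.]
The non-blank tape span at halt is 1111001.

1111001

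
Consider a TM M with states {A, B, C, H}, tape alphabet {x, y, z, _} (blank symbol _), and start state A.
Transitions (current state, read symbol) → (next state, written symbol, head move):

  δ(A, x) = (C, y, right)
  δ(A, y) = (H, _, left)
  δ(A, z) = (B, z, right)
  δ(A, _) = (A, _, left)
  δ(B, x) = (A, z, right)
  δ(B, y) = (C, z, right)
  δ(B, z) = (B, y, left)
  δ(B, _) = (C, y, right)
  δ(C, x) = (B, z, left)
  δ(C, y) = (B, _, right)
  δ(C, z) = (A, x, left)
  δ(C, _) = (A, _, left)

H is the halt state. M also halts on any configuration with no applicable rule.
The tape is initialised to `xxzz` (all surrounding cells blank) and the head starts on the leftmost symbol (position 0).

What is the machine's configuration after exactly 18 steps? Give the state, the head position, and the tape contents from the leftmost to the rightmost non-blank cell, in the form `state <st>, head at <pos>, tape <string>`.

state B, head at 4, tape y_z_z

A | _[x]xzz_   read x → write y, move right, go to C
C | _y[x]zz_   read x → write z, move left, go to B
B | _[y]zzz_   read y → write z, move right, go to C
C | _z[z]zz_   read z → write x, move left, go to A
A | _[z]xzz_   read z → write z, move right, go to B
B | _z[x]zz_   read x → write z, move right, go to A
A | _zz[z]z_   read z → write z, move right, go to B
B | _zzz[z]_   read z → write y, move left, go to B
B | _zz[z]y_   read z → write y, move left, go to B
B | _z[z]yy_   read z → write y, move left, go to B
B | _[z]yyy_   read z → write y, move left, go to B
B | [_]yyyy_   read _ → write y, move right, go to C
C | y[y]yyy_   read y → write _, move right, go to B
B | y_[y]yy_   read y → write z, move right, go to C
C | y_z[y]y_   read y → write _, move right, go to B
B | y_z_[y]_   read y → write z, move right, go to C
C | y_z_z[_]   read _ → write _, move left, go to A
A | y_z_[z]_   read z → write z, move right, go to B
B | y_z_z[_]
After 18 steps: state B, head at 4, tape y_z_z.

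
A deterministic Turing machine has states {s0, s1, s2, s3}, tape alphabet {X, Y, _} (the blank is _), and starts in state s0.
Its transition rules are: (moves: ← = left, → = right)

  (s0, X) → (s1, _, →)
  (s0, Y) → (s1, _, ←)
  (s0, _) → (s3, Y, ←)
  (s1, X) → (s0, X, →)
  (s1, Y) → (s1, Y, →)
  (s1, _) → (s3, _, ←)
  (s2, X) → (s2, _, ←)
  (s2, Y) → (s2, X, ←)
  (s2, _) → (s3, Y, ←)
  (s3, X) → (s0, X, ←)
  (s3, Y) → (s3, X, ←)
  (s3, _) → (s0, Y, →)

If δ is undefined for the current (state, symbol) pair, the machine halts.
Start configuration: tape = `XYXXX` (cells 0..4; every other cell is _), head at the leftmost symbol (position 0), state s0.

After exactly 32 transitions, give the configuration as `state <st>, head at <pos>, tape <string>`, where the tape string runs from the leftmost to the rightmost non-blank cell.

state s1, head at 2, tape Y_X_YXYXY

s0 | ___[X]YXXX_   read X → write _, move →, go to s1
s1 | ____[Y]XXX_   read Y → write Y, move →, go to s1
s1 | ____Y[X]XX_   read X → write X, move →, go to s0
s0 | ____YX[X]X_   read X → write _, move →, go to s1
s1 | ____YX_[X]_   read X → write X, move →, go to s0
s0 | ____YX_X[_]   read _ → write Y, move ←, go to s3
s3 | ____YX_[X]Y   read X → write X, move ←, go to s0
s0 | ____YX[_]XY   read _ → write Y, move ←, go to s3
s3 | ____Y[X]YXY   read X → write X, move ←, go to s0
s0 | ____[Y]XYXY   read Y → write _, move ←, go to s1
s1 | ___[_]_XYXY   read _ → write _, move ←, go to s3
s3 | __[_]__XYXY   read _ → write Y, move →, go to s0
s0 | __Y[_]_XYXY   read _ → write Y, move ←, go to s3
s3 | __[Y]Y_XYXY   read Y → write X, move ←, go to s3
s3 | _[_]XY_XYXY   read _ → write Y, move →, go to s0
s0 | _Y[X]Y_XYXY   read X → write _, move →, go to s1
s1 | _Y_[Y]_XYXY   read Y → write Y, move →, go to s1
s1 | _Y_Y[_]XYXY   read _ → write _, move ←, go to s3
s3 | _Y_[Y]_XYXY   read Y → write X, move ←, go to s3
s3 | _Y[_]X_XYXY   read _ → write Y, move →, go to s0
s0 | _YY[X]_XYXY   read X → write _, move →, go to s1
s1 | _YY_[_]XYXY   read _ → write _, move ←, go to s3
s3 | _YY[_]_XYXY   read _ → write Y, move →, go to s0
s0 | _YYY[_]XYXY   read _ → write Y, move ←, go to s3
s3 | _YY[Y]YXYXY   read Y → write X, move ←, go to s3
s3 | _Y[Y]XYXYXY   read Y → write X, move ←, go to s3
s3 | _[Y]XXYXYXY   read Y → write X, move ←, go to s3
s3 | [_]XXXYXYXY   read _ → write Y, move →, go to s0
s0 | Y[X]XXYXYXY   read X → write _, move →, go to s1
s1 | Y_[X]XYXYXY   read X → write X, move →, go to s0
s0 | Y_X[X]YXYXY   read X → write _, move →, go to s1
s1 | Y_X_[Y]XYXY   read Y → write Y, move →, go to s1
s1 | Y_X_Y[X]YXY
After 32 steps: state s1, head at 2, tape Y_X_YXYXY.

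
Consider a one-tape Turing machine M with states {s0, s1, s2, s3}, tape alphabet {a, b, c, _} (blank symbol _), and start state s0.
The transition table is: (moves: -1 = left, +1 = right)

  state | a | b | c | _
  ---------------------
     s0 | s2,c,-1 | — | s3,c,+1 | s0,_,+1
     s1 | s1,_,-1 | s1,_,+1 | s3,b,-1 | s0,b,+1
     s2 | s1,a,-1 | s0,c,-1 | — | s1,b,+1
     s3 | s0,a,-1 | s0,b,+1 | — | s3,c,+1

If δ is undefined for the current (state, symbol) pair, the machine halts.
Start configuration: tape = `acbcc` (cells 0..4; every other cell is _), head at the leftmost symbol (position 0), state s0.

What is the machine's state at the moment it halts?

state=s0 head=0 tape=_[a]cbcc   (s0,a)→(s2,c,-1)
state=s2 head=-1 tape=[_]ccbcc   (s2,_)→(s1,b,+1)
state=s1 head=0 tape=b[c]cbcc   (s1,c)→(s3,b,-1)
state=s3 head=-1 tape=[b]bcbcc   (s3,b)→(s0,b,+1)
state=s0 head=0 tape=b[b]cbcc
No transition is defined for (s0, b); M halts in state s0.

s0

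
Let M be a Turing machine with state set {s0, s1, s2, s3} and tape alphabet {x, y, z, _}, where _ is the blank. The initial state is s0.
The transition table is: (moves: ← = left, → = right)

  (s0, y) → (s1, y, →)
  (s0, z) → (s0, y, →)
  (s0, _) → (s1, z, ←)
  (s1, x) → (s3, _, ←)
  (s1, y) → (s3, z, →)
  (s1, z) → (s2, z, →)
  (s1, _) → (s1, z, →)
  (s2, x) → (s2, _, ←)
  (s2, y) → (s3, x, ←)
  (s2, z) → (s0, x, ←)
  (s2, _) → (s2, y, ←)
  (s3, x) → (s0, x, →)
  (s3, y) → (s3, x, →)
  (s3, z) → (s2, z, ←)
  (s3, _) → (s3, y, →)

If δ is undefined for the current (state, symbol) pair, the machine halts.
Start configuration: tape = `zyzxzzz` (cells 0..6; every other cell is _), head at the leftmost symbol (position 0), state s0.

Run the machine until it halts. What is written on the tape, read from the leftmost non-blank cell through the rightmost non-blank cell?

yxxxyxxz

state=s0 head=0 tape=[z]yzxzzz_   (s0,z)→(s0,y,→)
state=s0 head=1 tape=y[y]zxzzz_   (s0,y)→(s1,y,→)
state=s1 head=2 tape=yy[z]xzzz_   (s1,z)→(s2,z,→)
state=s2 head=3 tape=yyz[x]zzz_   (s2,x)→(s2,_,←)
state=s2 head=2 tape=yy[z]_zzz_   (s2,z)→(s0,x,←)
state=s0 head=1 tape=y[y]x_zzz_   (s0,y)→(s1,y,→)
state=s1 head=2 tape=yy[x]_zzz_   (s1,x)→(s3,_,←)
state=s3 head=1 tape=y[y]__zzz_   (s3,y)→(s3,x,→)
state=s3 head=2 tape=yx[_]_zzz_   (s3,_)→(s3,y,→)
state=s3 head=3 tape=yxy[_]zzz_   (s3,_)→(s3,y,→)
state=s3 head=4 tape=yxyy[z]zz_   (s3,z)→(s2,z,←)
state=s2 head=3 tape=yxy[y]zzz_   (s2,y)→(s3,x,←)
state=s3 head=2 tape=yx[y]xzzz_   (s3,y)→(s3,x,→)
state=s3 head=3 tape=yxx[x]zzz_   (s3,x)→(s0,x,→)
state=s0 head=4 tape=yxxx[z]zz_   (s0,z)→(s0,y,→)
state=s0 head=5 tape=yxxxy[z]z_   (s0,z)→(s0,y,→)
state=s0 head=6 tape=yxxxyy[z]_   (s0,z)→(s0,y,→)
state=s0 head=7 tape=yxxxyyy[_]   (s0,_)→(s1,z,←)
state=s1 head=6 tape=yxxxyy[y]z   (s1,y)→(s3,z,→)
state=s3 head=7 tape=yxxxyyz[z]   (s3,z)→(s2,z,←)
state=s2 head=6 tape=yxxxyy[z]z   (s2,z)→(s0,x,←)
state=s0 head=5 tape=yxxxy[y]xz   (s0,y)→(s1,y,→)
state=s1 head=6 tape=yxxxyy[x]z   (s1,x)→(s3,_,←)
state=s3 head=5 tape=yxxxy[y]_z   (s3,y)→(s3,x,→)
state=s3 head=6 tape=yxxxyx[_]z   (s3,_)→(s3,y,→)
state=s3 head=7 tape=yxxxyxy[z]   (s3,z)→(s2,z,←)
state=s2 head=6 tape=yxxxyx[y]z   (s2,y)→(s3,x,←)
state=s3 head=5 tape=yxxxy[x]xz   (s3,x)→(s0,x,→)
state=s0 head=6 tape=yxxxyx[x]z
The non-blank tape span at halt is yxxxyxxz.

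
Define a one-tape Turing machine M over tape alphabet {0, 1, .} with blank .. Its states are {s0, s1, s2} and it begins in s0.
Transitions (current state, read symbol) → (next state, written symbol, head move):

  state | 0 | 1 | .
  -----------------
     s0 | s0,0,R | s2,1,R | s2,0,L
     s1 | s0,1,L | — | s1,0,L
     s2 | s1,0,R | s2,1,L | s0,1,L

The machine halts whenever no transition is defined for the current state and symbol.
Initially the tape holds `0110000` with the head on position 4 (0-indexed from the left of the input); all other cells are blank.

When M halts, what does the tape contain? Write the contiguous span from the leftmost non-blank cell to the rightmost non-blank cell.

state=s0 head=4 tape=0110[0]00..   (s0,0)→(s0,0,R)
state=s0 head=5 tape=01100[0]0..   (s0,0)→(s0,0,R)
state=s0 head=6 tape=011000[0]..   (s0,0)→(s0,0,R)
state=s0 head=7 tape=0110000[.].   (s0,.)→(s2,0,L)
state=s2 head=6 tape=011000[0]0.   (s2,0)→(s1,0,R)
state=s1 head=7 tape=0110000[0].   (s1,0)→(s0,1,L)
state=s0 head=6 tape=011000[0]1.   (s0,0)→(s0,0,R)
state=s0 head=7 tape=0110000[1].   (s0,1)→(s2,1,R)
state=s2 head=8 tape=01100001[.]   (s2,.)→(s0,1,L)
state=s0 head=7 tape=0110000[1]1   (s0,1)→(s2,1,R)
state=s2 head=8 tape=01100001[1]   (s2,1)→(s2,1,L)
state=s2 head=7 tape=0110000[1]1   (s2,1)→(s2,1,L)
state=s2 head=6 tape=011000[0]11   (s2,0)→(s1,0,R)
state=s1 head=7 tape=0110000[1]1
The non-blank tape span at halt is 011000011.

011000011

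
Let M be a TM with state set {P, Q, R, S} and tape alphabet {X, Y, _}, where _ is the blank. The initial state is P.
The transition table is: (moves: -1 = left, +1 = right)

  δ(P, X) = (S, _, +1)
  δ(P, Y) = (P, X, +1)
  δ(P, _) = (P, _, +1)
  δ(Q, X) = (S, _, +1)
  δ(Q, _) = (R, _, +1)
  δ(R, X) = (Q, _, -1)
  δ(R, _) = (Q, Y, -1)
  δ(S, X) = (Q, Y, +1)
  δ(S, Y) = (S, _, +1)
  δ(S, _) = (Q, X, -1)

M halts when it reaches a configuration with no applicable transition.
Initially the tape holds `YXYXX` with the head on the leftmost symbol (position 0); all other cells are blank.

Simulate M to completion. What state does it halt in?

state=P head=0 tape=[Y]XYXX_   (P,Y)→(P,X,+1)
state=P head=1 tape=X[X]YXX_   (P,X)→(S,_,+1)
state=S head=2 tape=X_[Y]XX_   (S,Y)→(S,_,+1)
state=S head=3 tape=X__[X]X_   (S,X)→(Q,Y,+1)
state=Q head=4 tape=X__Y[X]_   (Q,X)→(S,_,+1)
state=S head=5 tape=X__Y_[_]   (S,_)→(Q,X,-1)
state=Q head=4 tape=X__Y[_]X   (Q,_)→(R,_,+1)
state=R head=5 tape=X__Y_[X]   (R,X)→(Q,_,-1)
state=Q head=4 tape=X__Y[_]_   (Q,_)→(R,_,+1)
state=R head=5 tape=X__Y_[_]   (R,_)→(Q,Y,-1)
state=Q head=4 tape=X__Y[_]Y   (Q,_)→(R,_,+1)
state=R head=5 tape=X__Y_[Y]
No transition is defined for (R, Y); M halts in state R.

R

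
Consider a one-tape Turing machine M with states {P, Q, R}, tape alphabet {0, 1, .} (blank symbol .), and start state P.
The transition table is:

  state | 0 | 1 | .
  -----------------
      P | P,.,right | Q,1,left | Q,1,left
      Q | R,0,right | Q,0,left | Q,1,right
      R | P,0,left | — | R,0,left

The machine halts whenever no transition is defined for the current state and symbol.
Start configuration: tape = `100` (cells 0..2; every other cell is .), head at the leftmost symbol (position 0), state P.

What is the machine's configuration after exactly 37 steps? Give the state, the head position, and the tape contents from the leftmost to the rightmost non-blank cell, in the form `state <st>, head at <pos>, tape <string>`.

P | ..[1]00...   read 1 → write 1, move left, go to Q
Q | .[.]100...   read . → write 1, move right, go to Q
Q | .1[1]00...   read 1 → write 0, move left, go to Q
Q | .[1]000...   read 1 → write 0, move left, go to Q
Q | [.]0000...   read . → write 1, move right, go to Q
Q | 1[0]000...   read 0 → write 0, move right, go to R
R | 10[0]00...   read 0 → write 0, move left, go to P
P | 1[0]000...   read 0 → write ., move right, go to P
P | 1.[0]00...   read 0 → write ., move right, go to P
P | 1..[0]0...   read 0 → write ., move right, go to P
P | 1...[0]...   read 0 → write ., move right, go to P
P | 1....[.]..   read . → write 1, move left, go to Q
Q | 1...[.]1..   read . → write 1, move right, go to Q
Q | 1...1[1]..   read 1 → write 0, move left, go to Q
Q | 1...[1]0..   read 1 → write 0, move left, go to Q
Q | 1..[.]00..   read . → write 1, move right, go to Q
Q | 1..1[0]0..   read 0 → write 0, move right, go to R
R | 1..10[0]..   read 0 → write 0, move left, go to P
P | 1..1[0]0..   read 0 → write ., move right, go to P
P | 1..1.[0]..   read 0 → write ., move right, go to P
P | 1..1..[.].   read . → write 1, move left, go to Q
Q | 1..1.[.]1.   read . → write 1, move right, go to Q
Q | 1..1.1[1].   read 1 → write 0, move left, go to Q
Q | 1..1.[1]0.   read 1 → write 0, move left, go to Q
Q | 1..1[.]00.   read . → write 1, move right, go to Q
Q | 1..11[0]0.   read 0 → write 0, move right, go to R
R | 1..110[0].   read 0 → write 0, move left, go to P
P | 1..11[0]0.   read 0 → write ., move right, go to P
P | 1..11.[0].   read 0 → write ., move right, go to P
P | 1..11..[.]   read . → write 1, move left, go to Q
Q | 1..11.[.]1   read . → write 1, move right, go to Q
Q | 1..11.1[1]   read 1 → write 0, move left, go to Q
Q | 1..11.[1]0   read 1 → write 0, move left, go to Q
Q | 1..11[.]00   read . → write 1, move right, go to Q
Q | 1..111[0]0   read 0 → write 0, move right, go to R
R | 1..1110[0]   read 0 → write 0, move left, go to P
P | 1..111[0]0   read 0 → write ., move right, go to P
P | 1..111.[0]
After 37 steps: state P, head at 5, tape 1..111.0.

state P, head at 5, tape 1..111.0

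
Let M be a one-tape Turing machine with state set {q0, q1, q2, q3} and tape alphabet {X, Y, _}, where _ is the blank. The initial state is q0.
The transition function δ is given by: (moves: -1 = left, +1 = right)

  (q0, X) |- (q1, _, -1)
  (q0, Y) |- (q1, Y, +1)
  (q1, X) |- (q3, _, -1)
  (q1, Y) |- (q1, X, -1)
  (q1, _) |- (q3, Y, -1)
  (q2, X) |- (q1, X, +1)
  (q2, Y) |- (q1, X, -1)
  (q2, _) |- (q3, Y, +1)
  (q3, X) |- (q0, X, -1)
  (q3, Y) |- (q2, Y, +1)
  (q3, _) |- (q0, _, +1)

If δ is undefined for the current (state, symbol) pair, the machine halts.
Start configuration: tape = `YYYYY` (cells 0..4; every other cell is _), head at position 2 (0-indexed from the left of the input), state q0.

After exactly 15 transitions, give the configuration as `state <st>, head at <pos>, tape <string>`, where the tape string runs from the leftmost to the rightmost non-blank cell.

state=q0 head=2 tape=__YY[Y]YY   (q0,Y)→(q1,Y,+1)
state=q1 head=3 tape=__YYY[Y]Y   (q1,Y)→(q1,X,-1)
state=q1 head=2 tape=__YY[Y]XY   (q1,Y)→(q1,X,-1)
state=q1 head=1 tape=__Y[Y]XXY   (q1,Y)→(q1,X,-1)
state=q1 head=0 tape=__[Y]XXXY   (q1,Y)→(q1,X,-1)
state=q1 head=-1 tape=_[_]XXXXY   (q1,_)→(q3,Y,-1)
state=q3 head=-2 tape=[_]YXXXXY   (q3,_)→(q0,_,+1)
state=q0 head=-1 tape=_[Y]XXXXY   (q0,Y)→(q1,Y,+1)
state=q1 head=0 tape=_Y[X]XXXY   (q1,X)→(q3,_,-1)
state=q3 head=-1 tape=_[Y]_XXXY   (q3,Y)→(q2,Y,+1)
state=q2 head=0 tape=_Y[_]XXXY   (q2,_)→(q3,Y,+1)
state=q3 head=1 tape=_YY[X]XXY   (q3,X)→(q0,X,-1)
state=q0 head=0 tape=_Y[Y]XXXY   (q0,Y)→(q1,Y,+1)
state=q1 head=1 tape=_YY[X]XXY   (q1,X)→(q3,_,-1)
state=q3 head=0 tape=_Y[Y]_XXY   (q3,Y)→(q2,Y,+1)
state=q2 head=1 tape=_YY[_]XXY
After 15 steps: state q2, head at 1, tape YY_XXY.

state q2, head at 1, tape YY_XXY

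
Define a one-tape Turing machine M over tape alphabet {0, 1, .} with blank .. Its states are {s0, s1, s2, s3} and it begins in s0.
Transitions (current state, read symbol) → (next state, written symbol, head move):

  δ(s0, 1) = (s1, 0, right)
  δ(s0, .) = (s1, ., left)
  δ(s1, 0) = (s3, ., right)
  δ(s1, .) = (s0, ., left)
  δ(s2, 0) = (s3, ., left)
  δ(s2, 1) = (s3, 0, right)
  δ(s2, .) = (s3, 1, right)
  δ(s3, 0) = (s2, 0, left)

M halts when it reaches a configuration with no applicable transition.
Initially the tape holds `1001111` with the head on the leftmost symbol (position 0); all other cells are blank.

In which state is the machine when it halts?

s3

state=s0 head=0 tape=..[1]001111   (s0,1)→(s1,0,right)
state=s1 head=1 tape=..0[0]01111   (s1,0)→(s3,.,right)
state=s3 head=2 tape=..0.[0]1111   (s3,0)→(s2,0,left)
state=s2 head=1 tape=..0[.]01111   (s2,.)→(s3,1,right)
state=s3 head=2 tape=..01[0]1111   (s3,0)→(s2,0,left)
state=s2 head=1 tape=..0[1]01111   (s2,1)→(s3,0,right)
state=s3 head=2 tape=..00[0]1111   (s3,0)→(s2,0,left)
state=s2 head=1 tape=..0[0]01111   (s2,0)→(s3,.,left)
state=s3 head=0 tape=..[0].01111   (s3,0)→(s2,0,left)
state=s2 head=-1 tape=.[.]0.01111   (s2,.)→(s3,1,right)
state=s3 head=0 tape=.1[0].01111   (s3,0)→(s2,0,left)
state=s2 head=-1 tape=.[1]0.01111   (s2,1)→(s3,0,right)
state=s3 head=0 tape=.0[0].01111   (s3,0)→(s2,0,left)
state=s2 head=-1 tape=.[0]0.01111   (s2,0)→(s3,.,left)
state=s3 head=-2 tape=[.].0.01111
No transition is defined for (s3, .); M halts in state s3.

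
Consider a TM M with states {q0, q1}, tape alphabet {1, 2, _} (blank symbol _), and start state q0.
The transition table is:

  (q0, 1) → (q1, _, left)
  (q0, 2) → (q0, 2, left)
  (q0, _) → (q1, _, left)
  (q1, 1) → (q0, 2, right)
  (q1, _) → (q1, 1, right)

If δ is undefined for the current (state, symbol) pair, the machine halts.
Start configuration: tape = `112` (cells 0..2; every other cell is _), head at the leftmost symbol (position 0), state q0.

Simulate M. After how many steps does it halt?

q0 | _[1]12   read 1 → write _, move left, go to q1
q1 | [_]_12   read _ → write 1, move right, go to q1
q1 | 1[_]12   read _ → write 1, move right, go to q1
q1 | 11[1]2   read 1 → write 2, move right, go to q0
q0 | 112[2]   read 2 → write 2, move left, go to q0
q0 | 11[2]2   read 2 → write 2, move left, go to q0
q0 | 1[1]22   read 1 → write _, move left, go to q1
q1 | [1]_22   read 1 → write 2, move right, go to q0
q0 | 2[_]22   read _ → write _, move left, go to q1
q1 | [2]_22
M halts after 9 transitions.

9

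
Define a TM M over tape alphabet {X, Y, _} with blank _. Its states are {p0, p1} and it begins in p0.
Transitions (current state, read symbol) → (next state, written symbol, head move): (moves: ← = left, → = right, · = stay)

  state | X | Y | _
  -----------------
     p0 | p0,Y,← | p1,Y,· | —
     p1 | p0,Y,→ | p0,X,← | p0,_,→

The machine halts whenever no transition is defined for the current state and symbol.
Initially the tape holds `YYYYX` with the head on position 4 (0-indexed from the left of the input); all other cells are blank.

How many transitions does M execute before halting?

p0 | _YYYY[X]   read X → write Y, move ←, go to p0
p0 | _YYY[Y]Y   read Y → write Y, move ·, go to p1
p1 | _YYY[Y]Y   read Y → write X, move ←, go to p0
p0 | _YY[Y]XY   read Y → write Y, move ·, go to p1
p1 | _YY[Y]XY   read Y → write X, move ←, go to p0
p0 | _Y[Y]XXY   read Y → write Y, move ·, go to p1
p1 | _Y[Y]XXY   read Y → write X, move ←, go to p0
p0 | _[Y]XXXY   read Y → write Y, move ·, go to p1
p1 | _[Y]XXXY   read Y → write X, move ←, go to p0
p0 | [_]XXXXY
M halts after 9 transitions.

9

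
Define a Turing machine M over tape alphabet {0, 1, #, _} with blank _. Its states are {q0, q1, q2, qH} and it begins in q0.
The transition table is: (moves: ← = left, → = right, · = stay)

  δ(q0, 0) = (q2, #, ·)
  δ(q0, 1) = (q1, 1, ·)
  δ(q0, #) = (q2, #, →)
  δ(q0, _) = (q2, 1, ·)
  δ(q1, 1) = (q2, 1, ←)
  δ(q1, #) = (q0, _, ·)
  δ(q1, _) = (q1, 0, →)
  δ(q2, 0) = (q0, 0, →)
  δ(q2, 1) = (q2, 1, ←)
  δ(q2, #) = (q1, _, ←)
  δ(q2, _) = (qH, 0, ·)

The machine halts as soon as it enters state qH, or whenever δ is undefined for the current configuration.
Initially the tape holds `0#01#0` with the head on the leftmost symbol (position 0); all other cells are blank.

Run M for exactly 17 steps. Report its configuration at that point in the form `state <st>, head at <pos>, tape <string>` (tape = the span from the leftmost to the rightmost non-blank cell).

q0 | _[0]#01#0   read 0 → write #, move ·, go to q2
q2 | _[#]#01#0   read # → write _, move ←, go to q1
q1 | [_]_#01#0   read _ → write 0, move →, go to q1
q1 | 0[_]#01#0   read _ → write 0, move →, go to q1
q1 | 00[#]01#0   read # → write _, move ·, go to q0
q0 | 00[_]01#0   read _ → write 1, move ·, go to q2
q2 | 00[1]01#0   read 1 → write 1, move ←, go to q2
q2 | 0[0]101#0   read 0 → write 0, move →, go to q0
q0 | 00[1]01#0   read 1 → write 1, move ·, go to q1
q1 | 00[1]01#0   read 1 → write 1, move ←, go to q2
q2 | 0[0]101#0   read 0 → write 0, move →, go to q0
q0 | 00[1]01#0   read 1 → write 1, move ·, go to q1
q1 | 00[1]01#0   read 1 → write 1, move ←, go to q2
q2 | 0[0]101#0   read 0 → write 0, move →, go to q0
q0 | 00[1]01#0   read 1 → write 1, move ·, go to q1
q1 | 00[1]01#0   read 1 → write 1, move ←, go to q2
q2 | 0[0]101#0   read 0 → write 0, move →, go to q0
q0 | 00[1]01#0
After 17 steps: state q0, head at 1, tape 00101#0.

state q0, head at 1, tape 00101#0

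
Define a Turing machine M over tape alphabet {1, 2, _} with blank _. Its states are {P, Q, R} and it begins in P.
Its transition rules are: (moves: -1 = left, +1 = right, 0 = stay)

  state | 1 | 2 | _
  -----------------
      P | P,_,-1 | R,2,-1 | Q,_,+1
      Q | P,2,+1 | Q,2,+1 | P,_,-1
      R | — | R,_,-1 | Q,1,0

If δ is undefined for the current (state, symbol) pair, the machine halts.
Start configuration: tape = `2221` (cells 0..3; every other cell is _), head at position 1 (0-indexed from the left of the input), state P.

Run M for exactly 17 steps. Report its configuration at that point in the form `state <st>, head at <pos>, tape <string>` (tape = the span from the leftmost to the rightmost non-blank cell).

P | _2[2]21__   read 2 → write 2, move -1, go to R
R | _[2]221__   read 2 → write _, move -1, go to R
R | [_]_221__   read _ → write 1, move 0, go to Q
Q | [1]_221__   read 1 → write 2, move +1, go to P
P | 2[_]221__   read _ → write _, move +1, go to Q
Q | 2_[2]21__   read 2 → write 2, move +1, go to Q
Q | 2_2[2]1__   read 2 → write 2, move +1, go to Q
Q | 2_22[1]__   read 1 → write 2, move +1, go to P
P | 2_222[_]_   read _ → write _, move +1, go to Q
Q | 2_222_[_]   read _ → write _, move -1, go to P
P | 2_222[_]_   read _ → write _, move +1, go to Q
Q | 2_222_[_]   read _ → write _, move -1, go to P
P | 2_222[_]_   read _ → write _, move +1, go to Q
Q | 2_222_[_]   read _ → write _, move -1, go to P
P | 2_222[_]_   read _ → write _, move +1, go to Q
Q | 2_222_[_]   read _ → write _, move -1, go to P
P | 2_222[_]_   read _ → write _, move +1, go to Q
Q | 2_222_[_]
After 17 steps: state Q, head at 5, tape 2_222.

state Q, head at 5, tape 2_222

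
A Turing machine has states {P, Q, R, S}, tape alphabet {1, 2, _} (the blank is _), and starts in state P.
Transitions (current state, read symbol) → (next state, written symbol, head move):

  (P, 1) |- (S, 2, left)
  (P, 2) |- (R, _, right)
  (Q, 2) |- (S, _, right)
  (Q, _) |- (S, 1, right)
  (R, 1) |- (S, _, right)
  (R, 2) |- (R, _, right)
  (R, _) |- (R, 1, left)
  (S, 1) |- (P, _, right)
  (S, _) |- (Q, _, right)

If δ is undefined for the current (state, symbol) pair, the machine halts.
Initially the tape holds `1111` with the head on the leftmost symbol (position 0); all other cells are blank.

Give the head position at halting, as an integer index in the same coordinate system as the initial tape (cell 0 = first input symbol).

P | _[1]111_   read 1 → write 2, move left, go to S
S | [_]2111_   read _ → write _, move right, go to Q
Q | _[2]111_   read 2 → write _, move right, go to S
S | __[1]11_   read 1 → write _, move right, go to P
P | ___[1]1_   read 1 → write 2, move left, go to S
S | __[_]21_   read _ → write _, move right, go to Q
Q | ___[2]1_   read 2 → write _, move right, go to S
S | ____[1]_   read 1 → write _, move right, go to P
P | _____[_]
At halt the head is at cell 4.

4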